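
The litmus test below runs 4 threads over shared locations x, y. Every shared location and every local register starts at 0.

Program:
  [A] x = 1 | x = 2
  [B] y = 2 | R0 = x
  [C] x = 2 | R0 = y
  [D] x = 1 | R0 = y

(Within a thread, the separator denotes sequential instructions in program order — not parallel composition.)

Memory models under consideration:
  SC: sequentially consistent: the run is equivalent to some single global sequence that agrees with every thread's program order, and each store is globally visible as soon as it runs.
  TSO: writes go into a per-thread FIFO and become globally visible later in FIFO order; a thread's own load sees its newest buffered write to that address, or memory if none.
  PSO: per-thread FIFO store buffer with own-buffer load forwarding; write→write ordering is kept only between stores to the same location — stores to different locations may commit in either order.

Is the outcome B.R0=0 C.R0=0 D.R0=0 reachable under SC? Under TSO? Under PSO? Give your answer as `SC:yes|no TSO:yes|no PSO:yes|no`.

SC:no TSO:yes PSO:yes

outcome vector order: (B.R0,C.R0,D.R0)
[SC] allowed = {0/2/2; 1/0/0; 1/0/2; 1/2/0; 1/2/2; 2/0/0; 2/0/2; 2/2/0; 2/2/2}
[TSO] allowed = {0/0/0; 0/0/2; 0/2/0; 0/2/2; 1/0/0; 1/0/2; 1/2/0; 1/2/2; 2/0/0; 2/0/2; 2/2/0; 2/2/2}
[PSO] allowed = {0/0/0; 0/0/2; 0/2/0; 0/2/2; 1/0/0; 1/0/2; 1/2/0; 1/2/2; 2/0/0; 2/0/2; 2/2/0; 2/2/2}
target 0/0/0 ∈ {TSO,PSO}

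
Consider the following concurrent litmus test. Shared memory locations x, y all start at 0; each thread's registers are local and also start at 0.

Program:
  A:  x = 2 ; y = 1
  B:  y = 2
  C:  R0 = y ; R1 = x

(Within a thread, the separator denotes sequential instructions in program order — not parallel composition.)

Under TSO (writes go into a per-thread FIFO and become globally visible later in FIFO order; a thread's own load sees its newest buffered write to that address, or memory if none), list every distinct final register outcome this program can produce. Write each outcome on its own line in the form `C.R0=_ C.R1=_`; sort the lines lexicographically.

C.R0=0 C.R1=0
C.R0=0 C.R1=2
C.R0=1 C.R1=2
C.R0=2 C.R1=0
C.R0=2 C.R1=2

outcome vector order: (C.R0,C.R1)
|TSO outcomes| = 5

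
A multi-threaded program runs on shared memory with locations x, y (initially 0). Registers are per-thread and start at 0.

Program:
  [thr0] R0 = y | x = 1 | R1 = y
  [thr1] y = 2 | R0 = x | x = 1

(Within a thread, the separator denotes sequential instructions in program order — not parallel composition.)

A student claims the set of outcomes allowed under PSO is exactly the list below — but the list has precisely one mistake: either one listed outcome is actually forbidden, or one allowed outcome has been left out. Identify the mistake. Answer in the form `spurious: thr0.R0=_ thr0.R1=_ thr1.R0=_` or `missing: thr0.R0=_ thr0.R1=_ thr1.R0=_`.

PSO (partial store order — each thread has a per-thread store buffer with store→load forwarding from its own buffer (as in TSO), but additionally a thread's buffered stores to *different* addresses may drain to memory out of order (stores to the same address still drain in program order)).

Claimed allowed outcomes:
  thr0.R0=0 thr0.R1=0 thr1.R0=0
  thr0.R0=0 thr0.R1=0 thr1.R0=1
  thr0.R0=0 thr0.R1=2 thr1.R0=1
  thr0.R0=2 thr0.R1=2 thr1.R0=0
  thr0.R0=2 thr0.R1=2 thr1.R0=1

missing: thr0.R0=0 thr0.R1=2 thr1.R0=0

outcome vector order: (thr0.R0,thr0.R1,thr1.R0)
PSO (6): 0/0/0; 0/0/1; 0/2/0; 0/2/1; 2/2/0; 2/2/1
PSO∖claimed = {0/2/0}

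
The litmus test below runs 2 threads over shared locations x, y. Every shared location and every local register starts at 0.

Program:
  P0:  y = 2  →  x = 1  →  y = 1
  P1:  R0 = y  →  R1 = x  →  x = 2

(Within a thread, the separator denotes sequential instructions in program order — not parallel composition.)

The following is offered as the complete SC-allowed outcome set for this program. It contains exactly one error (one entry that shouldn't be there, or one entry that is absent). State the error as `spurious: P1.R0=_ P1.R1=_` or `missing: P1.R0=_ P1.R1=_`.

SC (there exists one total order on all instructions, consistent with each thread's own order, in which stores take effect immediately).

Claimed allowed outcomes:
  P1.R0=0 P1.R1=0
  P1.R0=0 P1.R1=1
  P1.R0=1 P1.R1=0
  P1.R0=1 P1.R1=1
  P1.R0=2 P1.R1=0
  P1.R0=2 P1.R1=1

outcome vector order: (P1.R0,P1.R1)
under SC → <0 0>; <0 1>; <1 1>; <2 0>; <2 1>
claimed∖SC = {<1 0>}

spurious: P1.R0=1 P1.R1=0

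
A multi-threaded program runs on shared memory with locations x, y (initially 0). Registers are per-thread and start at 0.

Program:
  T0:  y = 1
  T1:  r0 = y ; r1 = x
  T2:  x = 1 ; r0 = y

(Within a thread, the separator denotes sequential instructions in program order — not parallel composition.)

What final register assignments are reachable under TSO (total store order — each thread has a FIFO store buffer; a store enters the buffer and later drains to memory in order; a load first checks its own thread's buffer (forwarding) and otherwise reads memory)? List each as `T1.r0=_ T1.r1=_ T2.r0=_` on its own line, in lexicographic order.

T1.r0=0 T1.r1=0 T2.r0=0
T1.r0=0 T1.r1=0 T2.r0=1
T1.r0=0 T1.r1=1 T2.r0=0
T1.r0=0 T1.r1=1 T2.r0=1
T1.r0=1 T1.r1=0 T2.r0=0
T1.r0=1 T1.r1=0 T2.r0=1
T1.r0=1 T1.r1=1 T2.r0=0
T1.r0=1 T1.r1=1 T2.r0=1

outcome vector order: (T1.r0,T1.r1,T2.r0)
|TSO outcomes| = 8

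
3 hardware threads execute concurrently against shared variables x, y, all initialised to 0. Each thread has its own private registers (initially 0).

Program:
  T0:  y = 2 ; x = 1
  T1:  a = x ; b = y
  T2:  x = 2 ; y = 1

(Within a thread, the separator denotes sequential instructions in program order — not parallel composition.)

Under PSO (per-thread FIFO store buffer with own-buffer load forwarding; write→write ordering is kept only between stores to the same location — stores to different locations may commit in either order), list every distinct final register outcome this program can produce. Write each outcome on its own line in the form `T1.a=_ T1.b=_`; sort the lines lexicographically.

outcome vector order: (T1.a,T1.b)
|PSO outcomes| = 9

T1.a=0 T1.b=0
T1.a=0 T1.b=1
T1.a=0 T1.b=2
T1.a=1 T1.b=0
T1.a=1 T1.b=1
T1.a=1 T1.b=2
T1.a=2 T1.b=0
T1.a=2 T1.b=1
T1.a=2 T1.b=2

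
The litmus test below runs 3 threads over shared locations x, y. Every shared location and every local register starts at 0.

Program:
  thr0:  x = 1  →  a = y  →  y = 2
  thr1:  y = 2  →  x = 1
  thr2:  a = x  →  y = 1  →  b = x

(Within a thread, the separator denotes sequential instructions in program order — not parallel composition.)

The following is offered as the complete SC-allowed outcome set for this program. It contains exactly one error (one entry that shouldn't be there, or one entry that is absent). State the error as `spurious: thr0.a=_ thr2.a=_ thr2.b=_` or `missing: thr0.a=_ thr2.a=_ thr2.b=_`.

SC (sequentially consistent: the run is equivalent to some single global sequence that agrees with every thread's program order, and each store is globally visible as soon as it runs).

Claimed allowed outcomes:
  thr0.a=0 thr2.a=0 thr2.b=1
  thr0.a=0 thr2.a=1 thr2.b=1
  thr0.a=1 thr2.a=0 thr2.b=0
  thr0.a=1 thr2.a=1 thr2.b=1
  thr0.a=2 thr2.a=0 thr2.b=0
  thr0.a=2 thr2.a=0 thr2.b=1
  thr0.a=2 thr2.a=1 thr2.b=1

outcome vector order: (thr0.a,thr2.a,thr2.b)
under SC → 0/0/1 0/1/1 1/0/0 1/0/1 1/1/1 2/0/0 2/0/1 2/1/1
SC∖claimed = {1/0/1}

missing: thr0.a=1 thr2.a=0 thr2.b=1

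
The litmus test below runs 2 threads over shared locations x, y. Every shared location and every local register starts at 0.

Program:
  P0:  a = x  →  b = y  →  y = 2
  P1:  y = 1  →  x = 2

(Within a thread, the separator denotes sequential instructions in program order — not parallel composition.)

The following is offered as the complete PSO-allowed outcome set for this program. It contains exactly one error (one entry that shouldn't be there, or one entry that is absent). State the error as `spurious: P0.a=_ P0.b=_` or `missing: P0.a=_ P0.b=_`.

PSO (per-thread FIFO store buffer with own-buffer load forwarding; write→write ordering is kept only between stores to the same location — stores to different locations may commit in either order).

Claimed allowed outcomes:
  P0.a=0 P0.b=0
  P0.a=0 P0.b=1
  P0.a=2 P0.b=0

outcome vector order: (P0.a,P0.b)
PSO: 4 outcomes — {0/0 0/1 2/0 2/1}
PSO∖claimed = {2/1}

missing: P0.a=2 P0.b=1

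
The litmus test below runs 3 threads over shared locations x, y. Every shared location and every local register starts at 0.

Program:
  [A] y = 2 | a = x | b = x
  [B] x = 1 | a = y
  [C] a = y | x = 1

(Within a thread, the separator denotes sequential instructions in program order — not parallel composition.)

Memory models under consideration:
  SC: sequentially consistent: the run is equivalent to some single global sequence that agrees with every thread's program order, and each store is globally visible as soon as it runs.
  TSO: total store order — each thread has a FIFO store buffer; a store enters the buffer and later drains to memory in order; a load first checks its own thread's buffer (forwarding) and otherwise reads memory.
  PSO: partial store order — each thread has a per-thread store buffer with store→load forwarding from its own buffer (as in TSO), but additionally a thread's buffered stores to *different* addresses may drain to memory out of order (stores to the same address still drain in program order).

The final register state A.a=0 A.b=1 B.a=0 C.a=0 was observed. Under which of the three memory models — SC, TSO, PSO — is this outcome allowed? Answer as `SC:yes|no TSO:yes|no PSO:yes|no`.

SC:no TSO:yes PSO:yes

outcome vector order: (A.a,A.b,B.a,C.a)
[SC] allowed = {0020 0022 0120 0122 1100 1102 1120 1122}
[TSO] allowed = {0000 0002 0020 0022 0100 0102 0120 0122 1100 1102 1120 1122}
[PSO] allowed = {0000 0002 0020 0022 0100 0102 0120 0122 1100 1102 1120 1122}
target 0100 ∈ {TSO,PSO}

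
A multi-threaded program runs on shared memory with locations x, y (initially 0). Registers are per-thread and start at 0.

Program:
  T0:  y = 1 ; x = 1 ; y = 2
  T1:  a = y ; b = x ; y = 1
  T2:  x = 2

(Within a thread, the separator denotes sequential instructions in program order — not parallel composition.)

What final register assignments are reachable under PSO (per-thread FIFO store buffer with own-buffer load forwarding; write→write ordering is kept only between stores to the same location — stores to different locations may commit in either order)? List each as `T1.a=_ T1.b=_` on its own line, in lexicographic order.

T1.a=0 T1.b=0
T1.a=0 T1.b=1
T1.a=0 T1.b=2
T1.a=1 T1.b=0
T1.a=1 T1.b=1
T1.a=1 T1.b=2
T1.a=2 T1.b=0
T1.a=2 T1.b=1
T1.a=2 T1.b=2

outcome vector order: (T1.a,T1.b)
|PSO outcomes| = 9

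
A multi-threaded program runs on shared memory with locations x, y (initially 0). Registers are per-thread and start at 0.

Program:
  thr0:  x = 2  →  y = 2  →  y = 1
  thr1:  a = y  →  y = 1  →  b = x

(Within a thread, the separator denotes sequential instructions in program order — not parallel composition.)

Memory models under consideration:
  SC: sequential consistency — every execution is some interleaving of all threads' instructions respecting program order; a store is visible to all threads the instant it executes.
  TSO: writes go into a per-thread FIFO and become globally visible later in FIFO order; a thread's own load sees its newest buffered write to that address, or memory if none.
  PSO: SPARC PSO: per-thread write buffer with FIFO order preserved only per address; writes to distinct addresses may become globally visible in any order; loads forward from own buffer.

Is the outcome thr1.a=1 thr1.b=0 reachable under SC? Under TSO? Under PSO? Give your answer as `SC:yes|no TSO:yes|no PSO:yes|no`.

SC:no TSO:no PSO:yes

outcome vector order: (thr1.a,thr1.b)
SC: 4 outcomes — {<0 0>, <0 2>, <1 2>, <2 2>}
TSO: 4 outcomes — {<0 0>, <0 2>, <1 2>, <2 2>}
PSO: 6 outcomes — {<0 0>, <0 2>, <1 0>, <1 2>, <2 0>, <2 2>}
target <1 0> ∈ {PSO}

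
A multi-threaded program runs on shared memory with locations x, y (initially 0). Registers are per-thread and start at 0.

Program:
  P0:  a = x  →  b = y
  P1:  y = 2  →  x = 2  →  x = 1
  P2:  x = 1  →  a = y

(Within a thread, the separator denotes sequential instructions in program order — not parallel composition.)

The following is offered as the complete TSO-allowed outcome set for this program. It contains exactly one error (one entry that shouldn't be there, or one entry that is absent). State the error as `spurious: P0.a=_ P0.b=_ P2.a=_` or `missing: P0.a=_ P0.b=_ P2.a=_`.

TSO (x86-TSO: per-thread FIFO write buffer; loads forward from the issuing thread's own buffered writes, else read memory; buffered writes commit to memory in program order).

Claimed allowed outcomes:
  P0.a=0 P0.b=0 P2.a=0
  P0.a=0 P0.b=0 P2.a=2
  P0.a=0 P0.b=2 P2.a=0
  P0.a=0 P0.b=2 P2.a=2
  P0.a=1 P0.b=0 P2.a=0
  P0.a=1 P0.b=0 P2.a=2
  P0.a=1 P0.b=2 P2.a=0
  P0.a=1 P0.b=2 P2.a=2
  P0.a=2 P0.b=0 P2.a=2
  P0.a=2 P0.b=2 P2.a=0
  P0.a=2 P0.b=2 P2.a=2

spurious: P0.a=2 P0.b=0 P2.a=2

outcome vector order: (P0.a,P0.b,P2.a)
under TSO → 0/0/0 0/0/2 0/2/0 0/2/2 1/0/0 1/0/2 1/2/0 1/2/2 2/2/0 2/2/2
claimed∖TSO = {2/0/2}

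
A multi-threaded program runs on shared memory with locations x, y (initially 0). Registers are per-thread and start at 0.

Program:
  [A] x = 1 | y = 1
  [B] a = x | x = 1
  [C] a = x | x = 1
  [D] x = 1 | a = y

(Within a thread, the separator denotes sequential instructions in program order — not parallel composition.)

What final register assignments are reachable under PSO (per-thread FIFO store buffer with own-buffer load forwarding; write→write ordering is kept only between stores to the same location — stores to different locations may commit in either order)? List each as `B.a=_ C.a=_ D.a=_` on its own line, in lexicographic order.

outcome vector order: (B.a,C.a,D.a)
|PSO outcomes| = 8

B.a=0 C.a=0 D.a=0
B.a=0 C.a=0 D.a=1
B.a=0 C.a=1 D.a=0
B.a=0 C.a=1 D.a=1
B.a=1 C.a=0 D.a=0
B.a=1 C.a=0 D.a=1
B.a=1 C.a=1 D.a=0
B.a=1 C.a=1 D.a=1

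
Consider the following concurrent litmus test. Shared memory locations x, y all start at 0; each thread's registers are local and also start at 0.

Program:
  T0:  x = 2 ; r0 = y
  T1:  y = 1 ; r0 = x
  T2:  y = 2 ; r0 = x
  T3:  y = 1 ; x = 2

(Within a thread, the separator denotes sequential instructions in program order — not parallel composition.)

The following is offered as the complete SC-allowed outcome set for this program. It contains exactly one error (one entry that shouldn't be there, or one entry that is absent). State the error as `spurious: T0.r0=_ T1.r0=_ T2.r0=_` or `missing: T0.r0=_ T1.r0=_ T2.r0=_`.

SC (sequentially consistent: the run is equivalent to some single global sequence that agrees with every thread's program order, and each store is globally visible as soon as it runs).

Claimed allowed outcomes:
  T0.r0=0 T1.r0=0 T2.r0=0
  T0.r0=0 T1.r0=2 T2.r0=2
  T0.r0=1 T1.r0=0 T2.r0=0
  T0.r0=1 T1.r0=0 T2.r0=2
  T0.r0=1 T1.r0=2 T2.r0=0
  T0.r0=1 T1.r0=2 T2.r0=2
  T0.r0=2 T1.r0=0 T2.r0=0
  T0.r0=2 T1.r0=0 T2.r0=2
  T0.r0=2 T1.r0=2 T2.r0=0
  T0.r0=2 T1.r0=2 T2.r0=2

spurious: T0.r0=0 T1.r0=0 T2.r0=0

outcome vector order: (T0.r0,T1.r0,T2.r0)
under SC → 022, 100, 102, 120, 122, 200, 202, 220, 222
claimed∖SC = {000}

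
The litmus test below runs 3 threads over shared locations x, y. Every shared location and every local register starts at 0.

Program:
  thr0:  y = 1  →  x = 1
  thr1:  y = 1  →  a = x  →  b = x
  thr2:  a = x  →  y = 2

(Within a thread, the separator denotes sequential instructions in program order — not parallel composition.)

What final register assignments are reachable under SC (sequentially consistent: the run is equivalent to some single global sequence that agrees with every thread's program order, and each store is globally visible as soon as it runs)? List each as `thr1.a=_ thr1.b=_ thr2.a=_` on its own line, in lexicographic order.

thr1.a=0 thr1.b=0 thr2.a=0
thr1.a=0 thr1.b=0 thr2.a=1
thr1.a=0 thr1.b=1 thr2.a=0
thr1.a=0 thr1.b=1 thr2.a=1
thr1.a=1 thr1.b=1 thr2.a=0
thr1.a=1 thr1.b=1 thr2.a=1

outcome vector order: (thr1.a,thr1.b,thr2.a)
|SC outcomes| = 6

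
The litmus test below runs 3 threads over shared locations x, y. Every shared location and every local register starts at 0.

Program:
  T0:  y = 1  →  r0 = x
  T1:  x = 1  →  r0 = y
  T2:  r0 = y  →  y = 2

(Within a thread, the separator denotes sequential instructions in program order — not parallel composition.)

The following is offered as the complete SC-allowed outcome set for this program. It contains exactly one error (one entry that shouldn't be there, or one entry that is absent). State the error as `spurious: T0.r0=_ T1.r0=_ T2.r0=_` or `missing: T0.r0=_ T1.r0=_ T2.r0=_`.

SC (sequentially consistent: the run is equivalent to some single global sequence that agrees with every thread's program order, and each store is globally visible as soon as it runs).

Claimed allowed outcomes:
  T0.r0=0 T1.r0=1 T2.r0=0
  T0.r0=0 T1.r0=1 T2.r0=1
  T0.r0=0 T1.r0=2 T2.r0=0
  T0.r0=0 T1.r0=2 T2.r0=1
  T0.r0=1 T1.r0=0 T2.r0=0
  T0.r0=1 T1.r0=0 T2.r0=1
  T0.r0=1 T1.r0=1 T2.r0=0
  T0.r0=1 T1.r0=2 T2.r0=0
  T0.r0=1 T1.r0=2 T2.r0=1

outcome vector order: (T0.r0,T1.r0,T2.r0)
under SC → (0,1,0), (0,1,1), (0,2,0), (0,2,1), (1,0,0), (1,0,1), (1,1,0), (1,1,1), (1,2,0), (1,2,1)
SC∖claimed = {(1,1,1)}

missing: T0.r0=1 T1.r0=1 T2.r0=1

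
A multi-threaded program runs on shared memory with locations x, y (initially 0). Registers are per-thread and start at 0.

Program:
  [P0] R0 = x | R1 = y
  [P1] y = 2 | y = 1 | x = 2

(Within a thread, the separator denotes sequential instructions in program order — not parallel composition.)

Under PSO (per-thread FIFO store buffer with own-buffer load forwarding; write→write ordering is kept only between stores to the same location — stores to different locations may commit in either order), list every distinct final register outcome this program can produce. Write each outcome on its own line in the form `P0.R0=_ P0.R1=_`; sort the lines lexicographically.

P0.R0=0 P0.R1=0
P0.R0=0 P0.R1=1
P0.R0=0 P0.R1=2
P0.R0=2 P0.R1=0
P0.R0=2 P0.R1=1
P0.R0=2 P0.R1=2

outcome vector order: (P0.R0,P0.R1)
|PSO outcomes| = 6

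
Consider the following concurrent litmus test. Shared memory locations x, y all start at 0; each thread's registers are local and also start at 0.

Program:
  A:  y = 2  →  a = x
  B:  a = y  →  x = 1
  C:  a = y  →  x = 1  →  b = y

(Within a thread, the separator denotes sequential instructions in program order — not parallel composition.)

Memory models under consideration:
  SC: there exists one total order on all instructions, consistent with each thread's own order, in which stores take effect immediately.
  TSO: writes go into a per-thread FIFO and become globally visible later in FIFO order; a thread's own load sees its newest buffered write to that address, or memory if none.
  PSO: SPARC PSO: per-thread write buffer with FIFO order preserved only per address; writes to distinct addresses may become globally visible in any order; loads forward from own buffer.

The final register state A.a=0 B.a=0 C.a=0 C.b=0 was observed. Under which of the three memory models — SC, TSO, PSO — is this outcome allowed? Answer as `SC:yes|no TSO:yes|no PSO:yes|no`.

outcome vector order: (A.a,B.a,C.a,C.b)
[SC] allowed = {0002 0022 0202 0222 1000 1002 1022 1200 1202 1222}
[TSO] allowed = {0000 0002 0022 0200 0202 0222 1000 1002 1022 1200 1202 1222}
[PSO] allowed = {0000 0002 0022 0200 0202 0222 1000 1002 1022 1200 1202 1222}
target 0000 ∈ {TSO,PSO}

SC:no TSO:yes PSO:yes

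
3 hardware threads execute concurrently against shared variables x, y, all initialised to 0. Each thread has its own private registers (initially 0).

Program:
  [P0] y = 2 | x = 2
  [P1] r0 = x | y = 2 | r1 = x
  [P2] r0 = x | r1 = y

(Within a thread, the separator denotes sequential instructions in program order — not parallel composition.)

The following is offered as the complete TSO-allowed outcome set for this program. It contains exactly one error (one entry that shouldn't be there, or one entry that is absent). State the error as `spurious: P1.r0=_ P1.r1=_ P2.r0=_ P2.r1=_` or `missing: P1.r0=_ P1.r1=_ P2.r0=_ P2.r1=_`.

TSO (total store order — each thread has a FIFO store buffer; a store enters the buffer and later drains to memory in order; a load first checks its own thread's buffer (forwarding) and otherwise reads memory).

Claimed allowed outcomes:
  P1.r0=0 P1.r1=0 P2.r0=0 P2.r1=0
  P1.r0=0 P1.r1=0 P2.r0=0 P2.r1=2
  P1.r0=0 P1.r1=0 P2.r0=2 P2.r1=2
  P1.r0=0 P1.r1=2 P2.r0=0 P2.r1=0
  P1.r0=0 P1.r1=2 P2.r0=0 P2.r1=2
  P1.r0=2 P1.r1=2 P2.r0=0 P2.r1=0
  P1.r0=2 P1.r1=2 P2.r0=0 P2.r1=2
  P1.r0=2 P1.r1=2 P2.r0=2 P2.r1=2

missing: P1.r0=0 P1.r1=2 P2.r0=2 P2.r1=2

outcome vector order: (P1.r0,P1.r1,P2.r0,P2.r1)
[TSO] allowed = {<0 0 0 0> <0 0 0 2> <0 0 2 2> <0 2 0 0> <0 2 0 2> <0 2 2 2> <2 2 0 0> <2 2 0 2> <2 2 2 2>}
TSO∖claimed = {<0 2 2 2>}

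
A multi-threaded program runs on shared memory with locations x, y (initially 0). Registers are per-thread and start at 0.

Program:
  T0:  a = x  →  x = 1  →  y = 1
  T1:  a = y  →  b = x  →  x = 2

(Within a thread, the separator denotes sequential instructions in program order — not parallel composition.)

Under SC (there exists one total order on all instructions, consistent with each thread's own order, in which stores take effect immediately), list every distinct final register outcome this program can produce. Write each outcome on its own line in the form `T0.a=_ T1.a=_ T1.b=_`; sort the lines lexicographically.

outcome vector order: (T0.a,T1.a,T1.b)
|SC outcomes| = 4

T0.a=0 T1.a=0 T1.b=0
T0.a=0 T1.a=0 T1.b=1
T0.a=0 T1.a=1 T1.b=1
T0.a=2 T1.a=0 T1.b=0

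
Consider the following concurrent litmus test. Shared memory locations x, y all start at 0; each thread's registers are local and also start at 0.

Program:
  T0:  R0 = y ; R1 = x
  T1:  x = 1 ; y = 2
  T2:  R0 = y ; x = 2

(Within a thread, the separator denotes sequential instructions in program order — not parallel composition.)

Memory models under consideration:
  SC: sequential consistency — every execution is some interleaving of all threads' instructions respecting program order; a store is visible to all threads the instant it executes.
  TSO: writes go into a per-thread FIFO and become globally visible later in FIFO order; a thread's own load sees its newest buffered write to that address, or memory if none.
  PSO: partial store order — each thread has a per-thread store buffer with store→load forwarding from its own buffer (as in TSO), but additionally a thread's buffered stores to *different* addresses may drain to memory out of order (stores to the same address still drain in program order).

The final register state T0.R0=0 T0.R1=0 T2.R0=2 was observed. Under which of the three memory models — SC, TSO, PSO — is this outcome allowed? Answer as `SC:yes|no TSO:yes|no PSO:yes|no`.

outcome vector order: (T0.R0,T0.R1,T2.R0)
SC (10): 000; 002; 010; 012; 020; 022; 210; 212; 220; 222
TSO (10): 000; 002; 010; 012; 020; 022; 210; 212; 220; 222
PSO (12): 000; 002; 010; 012; 020; 022; 200; 202; 210; 212; 220; 222
target 002 ∈ {SC,TSO,PSO}

SC:yes TSO:yes PSO:yes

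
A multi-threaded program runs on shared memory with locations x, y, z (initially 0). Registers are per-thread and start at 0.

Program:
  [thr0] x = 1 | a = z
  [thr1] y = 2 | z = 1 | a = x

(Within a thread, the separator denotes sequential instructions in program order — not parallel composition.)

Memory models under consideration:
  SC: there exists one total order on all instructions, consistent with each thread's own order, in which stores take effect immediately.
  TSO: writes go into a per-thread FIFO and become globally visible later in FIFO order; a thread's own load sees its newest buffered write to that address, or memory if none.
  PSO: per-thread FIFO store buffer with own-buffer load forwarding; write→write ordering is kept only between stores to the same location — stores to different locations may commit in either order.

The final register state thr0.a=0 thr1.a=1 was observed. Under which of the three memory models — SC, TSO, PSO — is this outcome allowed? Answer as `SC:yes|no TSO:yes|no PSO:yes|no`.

SC:yes TSO:yes PSO:yes

outcome vector order: (thr0.a,thr1.a)
under SC → 0/1, 1/0, 1/1
under TSO → 0/0, 0/1, 1/0, 1/1
under PSO → 0/0, 0/1, 1/0, 1/1
target 0/1 ∈ {SC,TSO,PSO}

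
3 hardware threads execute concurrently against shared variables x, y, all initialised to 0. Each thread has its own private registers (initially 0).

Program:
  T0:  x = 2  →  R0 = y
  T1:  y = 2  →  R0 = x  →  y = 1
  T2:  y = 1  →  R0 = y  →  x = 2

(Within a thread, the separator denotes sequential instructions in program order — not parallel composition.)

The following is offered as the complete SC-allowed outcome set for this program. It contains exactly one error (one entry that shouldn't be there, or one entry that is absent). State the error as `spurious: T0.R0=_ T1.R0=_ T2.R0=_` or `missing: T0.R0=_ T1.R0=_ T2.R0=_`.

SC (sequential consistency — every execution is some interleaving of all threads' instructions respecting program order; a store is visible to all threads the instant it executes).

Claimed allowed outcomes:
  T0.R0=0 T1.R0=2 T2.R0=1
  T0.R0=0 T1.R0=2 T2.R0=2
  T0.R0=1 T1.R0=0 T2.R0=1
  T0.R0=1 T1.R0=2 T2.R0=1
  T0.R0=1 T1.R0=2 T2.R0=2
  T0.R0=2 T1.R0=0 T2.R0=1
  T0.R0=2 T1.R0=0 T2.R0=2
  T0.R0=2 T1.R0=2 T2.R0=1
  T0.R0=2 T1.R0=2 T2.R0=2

missing: T0.R0=1 T1.R0=0 T2.R0=2

outcome vector order: (T0.R0,T1.R0,T2.R0)
[SC] allowed = {021 022 101 102 121 122 201 202 221 222}
SC∖claimed = {102}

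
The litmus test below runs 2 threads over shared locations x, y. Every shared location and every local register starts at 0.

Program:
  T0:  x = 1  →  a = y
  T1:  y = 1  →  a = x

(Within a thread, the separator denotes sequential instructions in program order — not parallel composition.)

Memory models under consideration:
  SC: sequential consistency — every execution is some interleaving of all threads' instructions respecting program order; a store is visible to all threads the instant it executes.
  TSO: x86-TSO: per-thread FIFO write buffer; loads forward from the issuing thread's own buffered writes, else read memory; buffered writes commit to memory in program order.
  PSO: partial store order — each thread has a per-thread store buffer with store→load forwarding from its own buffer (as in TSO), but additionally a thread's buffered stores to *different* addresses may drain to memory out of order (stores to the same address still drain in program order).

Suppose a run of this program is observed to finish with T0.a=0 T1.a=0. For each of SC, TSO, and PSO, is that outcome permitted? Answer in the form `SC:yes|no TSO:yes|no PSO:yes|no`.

SC:no TSO:yes PSO:yes

outcome vector order: (T0.a,T1.a)
SC: 3 outcomes — {0/1; 1/0; 1/1}
TSO: 4 outcomes — {0/0; 0/1; 1/0; 1/1}
PSO: 4 outcomes — {0/0; 0/1; 1/0; 1/1}
target 0/0 ∈ {TSO,PSO}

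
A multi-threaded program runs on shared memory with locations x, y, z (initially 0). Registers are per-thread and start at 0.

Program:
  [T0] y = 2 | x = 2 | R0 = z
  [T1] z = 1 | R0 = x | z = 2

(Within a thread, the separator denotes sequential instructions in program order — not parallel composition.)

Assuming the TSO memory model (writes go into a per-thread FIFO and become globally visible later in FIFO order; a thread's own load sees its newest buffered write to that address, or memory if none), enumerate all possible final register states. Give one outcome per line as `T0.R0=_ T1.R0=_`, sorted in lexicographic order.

T0.R0=0 T1.R0=0
T0.R0=0 T1.R0=2
T0.R0=1 T1.R0=0
T0.R0=1 T1.R0=2
T0.R0=2 T1.R0=0
T0.R0=2 T1.R0=2

outcome vector order: (T0.R0,T1.R0)
|TSO outcomes| = 6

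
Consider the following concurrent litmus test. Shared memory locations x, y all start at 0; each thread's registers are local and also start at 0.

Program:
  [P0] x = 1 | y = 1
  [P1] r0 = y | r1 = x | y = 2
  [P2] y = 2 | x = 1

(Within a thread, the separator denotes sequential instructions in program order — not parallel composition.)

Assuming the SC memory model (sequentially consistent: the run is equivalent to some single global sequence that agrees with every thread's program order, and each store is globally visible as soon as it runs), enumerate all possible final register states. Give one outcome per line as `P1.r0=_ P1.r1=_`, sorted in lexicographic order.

P1.r0=0 P1.r1=0
P1.r0=0 P1.r1=1
P1.r0=1 P1.r1=1
P1.r0=2 P1.r1=0
P1.r0=2 P1.r1=1

outcome vector order: (P1.r0,P1.r1)
|SC outcomes| = 5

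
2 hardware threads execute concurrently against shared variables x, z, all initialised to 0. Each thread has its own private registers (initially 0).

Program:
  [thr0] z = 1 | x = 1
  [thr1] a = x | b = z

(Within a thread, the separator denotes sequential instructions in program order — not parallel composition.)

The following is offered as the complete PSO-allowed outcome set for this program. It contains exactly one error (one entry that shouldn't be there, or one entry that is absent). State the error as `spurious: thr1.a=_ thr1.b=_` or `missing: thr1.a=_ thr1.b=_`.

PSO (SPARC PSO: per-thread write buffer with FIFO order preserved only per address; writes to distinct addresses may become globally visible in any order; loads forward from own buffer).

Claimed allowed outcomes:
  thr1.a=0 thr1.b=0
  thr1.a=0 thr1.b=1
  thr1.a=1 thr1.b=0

outcome vector order: (thr1.a,thr1.b)
PSO: 4 outcomes — {(0,0), (0,1), (1,0), (1,1)}
PSO∖claimed = {(1,1)}

missing: thr1.a=1 thr1.b=1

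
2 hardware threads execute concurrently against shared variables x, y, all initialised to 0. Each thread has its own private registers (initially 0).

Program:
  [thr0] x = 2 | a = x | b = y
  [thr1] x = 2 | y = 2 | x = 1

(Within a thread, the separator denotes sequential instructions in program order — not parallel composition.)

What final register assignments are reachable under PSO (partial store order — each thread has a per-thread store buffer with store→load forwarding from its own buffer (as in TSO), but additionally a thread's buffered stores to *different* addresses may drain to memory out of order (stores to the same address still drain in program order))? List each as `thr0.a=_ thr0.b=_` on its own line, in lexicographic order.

outcome vector order: (thr0.a,thr0.b)
|PSO outcomes| = 4

thr0.a=1 thr0.b=0
thr0.a=1 thr0.b=2
thr0.a=2 thr0.b=0
thr0.a=2 thr0.b=2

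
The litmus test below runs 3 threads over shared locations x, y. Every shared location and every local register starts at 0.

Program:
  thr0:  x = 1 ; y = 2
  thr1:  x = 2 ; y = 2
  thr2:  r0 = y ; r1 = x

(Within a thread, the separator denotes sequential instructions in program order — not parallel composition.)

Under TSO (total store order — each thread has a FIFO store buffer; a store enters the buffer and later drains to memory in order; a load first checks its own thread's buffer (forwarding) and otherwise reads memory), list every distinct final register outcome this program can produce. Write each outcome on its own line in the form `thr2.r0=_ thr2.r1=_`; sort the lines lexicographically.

outcome vector order: (thr2.r0,thr2.r1)
|TSO outcomes| = 5

thr2.r0=0 thr2.r1=0
thr2.r0=0 thr2.r1=1
thr2.r0=0 thr2.r1=2
thr2.r0=2 thr2.r1=1
thr2.r0=2 thr2.r1=2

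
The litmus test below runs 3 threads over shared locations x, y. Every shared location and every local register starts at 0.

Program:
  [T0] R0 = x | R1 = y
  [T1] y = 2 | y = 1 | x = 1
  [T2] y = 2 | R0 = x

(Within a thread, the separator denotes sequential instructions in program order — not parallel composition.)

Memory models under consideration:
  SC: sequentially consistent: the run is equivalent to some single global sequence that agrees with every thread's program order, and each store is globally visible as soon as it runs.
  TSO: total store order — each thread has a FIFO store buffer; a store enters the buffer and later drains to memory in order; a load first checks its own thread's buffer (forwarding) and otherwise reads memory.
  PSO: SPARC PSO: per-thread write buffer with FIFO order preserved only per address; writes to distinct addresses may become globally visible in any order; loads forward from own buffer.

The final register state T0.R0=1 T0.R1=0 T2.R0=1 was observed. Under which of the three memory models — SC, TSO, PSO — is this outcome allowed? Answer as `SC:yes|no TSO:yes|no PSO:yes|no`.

SC:no TSO:no PSO:yes

outcome vector order: (T0.R0,T0.R1,T2.R0)
SC (10): (0,0,0), (0,0,1), (0,1,0), (0,1,1), (0,2,0), (0,2,1), (1,1,0), (1,1,1), (1,2,0), (1,2,1)
TSO (10): (0,0,0), (0,0,1), (0,1,0), (0,1,1), (0,2,0), (0,2,1), (1,1,0), (1,1,1), (1,2,0), (1,2,1)
PSO (12): (0,0,0), (0,0,1), (0,1,0), (0,1,1), (0,2,0), (0,2,1), (1,0,0), (1,0,1), (1,1,0), (1,1,1), (1,2,0), (1,2,1)
target (1,0,1) ∈ {PSO}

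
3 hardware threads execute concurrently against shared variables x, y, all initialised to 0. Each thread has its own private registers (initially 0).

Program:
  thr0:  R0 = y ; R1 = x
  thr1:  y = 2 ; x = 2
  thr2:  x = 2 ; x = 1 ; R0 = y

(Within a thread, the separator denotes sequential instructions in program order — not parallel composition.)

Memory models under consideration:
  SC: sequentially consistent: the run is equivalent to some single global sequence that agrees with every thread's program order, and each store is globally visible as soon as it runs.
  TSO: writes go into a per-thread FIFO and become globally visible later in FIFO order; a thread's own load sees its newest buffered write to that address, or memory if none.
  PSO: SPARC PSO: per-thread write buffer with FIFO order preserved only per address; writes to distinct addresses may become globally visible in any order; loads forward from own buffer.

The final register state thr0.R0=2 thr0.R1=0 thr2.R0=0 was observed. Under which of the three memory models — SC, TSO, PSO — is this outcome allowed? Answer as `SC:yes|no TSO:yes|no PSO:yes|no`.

outcome vector order: (thr0.R0,thr0.R1,thr2.R0)
SC (11): 000, 002, 010, 012, 020, 022, 202, 210, 212, 220, 222
TSO (12): 000, 002, 010, 012, 020, 022, 200, 202, 210, 212, 220, 222
PSO (12): 000, 002, 010, 012, 020, 022, 200, 202, 210, 212, 220, 222
target 200 ∈ {TSO,PSO}

SC:no TSO:yes PSO:yes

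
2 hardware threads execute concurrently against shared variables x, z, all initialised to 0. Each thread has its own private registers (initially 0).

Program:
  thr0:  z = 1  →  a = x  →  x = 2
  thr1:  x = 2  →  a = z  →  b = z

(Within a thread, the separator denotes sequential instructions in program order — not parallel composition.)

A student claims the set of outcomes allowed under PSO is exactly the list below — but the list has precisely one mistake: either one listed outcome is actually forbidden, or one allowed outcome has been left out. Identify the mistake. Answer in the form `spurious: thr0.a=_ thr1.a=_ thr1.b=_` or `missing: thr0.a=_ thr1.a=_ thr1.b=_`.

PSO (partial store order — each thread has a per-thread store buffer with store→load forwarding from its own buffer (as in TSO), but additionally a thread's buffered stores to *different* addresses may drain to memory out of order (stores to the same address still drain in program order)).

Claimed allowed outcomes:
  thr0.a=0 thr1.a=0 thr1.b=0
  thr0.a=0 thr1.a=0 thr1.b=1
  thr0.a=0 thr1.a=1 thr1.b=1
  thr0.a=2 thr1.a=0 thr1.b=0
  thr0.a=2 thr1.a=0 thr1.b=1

missing: thr0.a=2 thr1.a=1 thr1.b=1

outcome vector order: (thr0.a,thr1.a,thr1.b)
under PSO → <0 0 0>; <0 0 1>; <0 1 1>; <2 0 0>; <2 0 1>; <2 1 1>
PSO∖claimed = {<2 1 1>}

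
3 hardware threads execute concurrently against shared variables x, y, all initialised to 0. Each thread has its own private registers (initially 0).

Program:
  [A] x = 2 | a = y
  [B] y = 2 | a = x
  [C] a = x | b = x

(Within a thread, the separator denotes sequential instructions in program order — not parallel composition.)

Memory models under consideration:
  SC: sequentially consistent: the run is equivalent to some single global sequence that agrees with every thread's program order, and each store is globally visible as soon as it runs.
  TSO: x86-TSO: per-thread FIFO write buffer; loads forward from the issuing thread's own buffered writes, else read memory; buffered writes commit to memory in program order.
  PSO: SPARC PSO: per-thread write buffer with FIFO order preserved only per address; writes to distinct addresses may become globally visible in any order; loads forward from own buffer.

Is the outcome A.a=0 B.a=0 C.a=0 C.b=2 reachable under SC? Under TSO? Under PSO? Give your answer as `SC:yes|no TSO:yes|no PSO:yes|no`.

outcome vector order: (A.a,B.a,C.a,C.b)
SC (9): 0200, 0202, 0222, 2000, 2002, 2022, 2200, 2202, 2222
TSO (12): 0000, 0002, 0022, 0200, 0202, 0222, 2000, 2002, 2022, 2200, 2202, 2222
PSO (12): 0000, 0002, 0022, 0200, 0202, 0222, 2000, 2002, 2022, 2200, 2202, 2222
target 0002 ∈ {TSO,PSO}

SC:no TSO:yes PSO:yes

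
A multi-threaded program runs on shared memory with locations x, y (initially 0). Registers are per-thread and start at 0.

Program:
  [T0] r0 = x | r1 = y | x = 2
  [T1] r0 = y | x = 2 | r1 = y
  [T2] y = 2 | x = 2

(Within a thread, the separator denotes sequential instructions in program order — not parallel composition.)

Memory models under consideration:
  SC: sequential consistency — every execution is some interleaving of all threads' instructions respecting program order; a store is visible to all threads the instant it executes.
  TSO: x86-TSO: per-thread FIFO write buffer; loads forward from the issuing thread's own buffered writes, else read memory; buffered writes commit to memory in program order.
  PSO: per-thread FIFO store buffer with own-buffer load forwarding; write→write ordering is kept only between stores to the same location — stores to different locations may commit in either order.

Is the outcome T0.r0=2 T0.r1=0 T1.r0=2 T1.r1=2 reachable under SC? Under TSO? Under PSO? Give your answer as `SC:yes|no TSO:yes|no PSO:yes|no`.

SC:no TSO:no PSO:yes

outcome vector order: (T0.r0,T0.r1,T1.r0,T1.r1)
SC (11): <0 0 0 0> <0 0 0 2> <0 0 2 2> <0 2 0 0> <0 2 0 2> <0 2 2 2> <2 0 0 0> <2 0 0 2> <2 2 0 0> <2 2 0 2> <2 2 2 2>
TSO (11): <0 0 0 0> <0 0 0 2> <0 0 2 2> <0 2 0 0> <0 2 0 2> <0 2 2 2> <2 0 0 0> <2 0 0 2> <2 2 0 0> <2 2 0 2> <2 2 2 2>
PSO (12): <0 0 0 0> <0 0 0 2> <0 0 2 2> <0 2 0 0> <0 2 0 2> <0 2 2 2> <2 0 0 0> <2 0 0 2> <2 0 2 2> <2 2 0 0> <2 2 0 2> <2 2 2 2>
target <2 0 2 2> ∈ {PSO}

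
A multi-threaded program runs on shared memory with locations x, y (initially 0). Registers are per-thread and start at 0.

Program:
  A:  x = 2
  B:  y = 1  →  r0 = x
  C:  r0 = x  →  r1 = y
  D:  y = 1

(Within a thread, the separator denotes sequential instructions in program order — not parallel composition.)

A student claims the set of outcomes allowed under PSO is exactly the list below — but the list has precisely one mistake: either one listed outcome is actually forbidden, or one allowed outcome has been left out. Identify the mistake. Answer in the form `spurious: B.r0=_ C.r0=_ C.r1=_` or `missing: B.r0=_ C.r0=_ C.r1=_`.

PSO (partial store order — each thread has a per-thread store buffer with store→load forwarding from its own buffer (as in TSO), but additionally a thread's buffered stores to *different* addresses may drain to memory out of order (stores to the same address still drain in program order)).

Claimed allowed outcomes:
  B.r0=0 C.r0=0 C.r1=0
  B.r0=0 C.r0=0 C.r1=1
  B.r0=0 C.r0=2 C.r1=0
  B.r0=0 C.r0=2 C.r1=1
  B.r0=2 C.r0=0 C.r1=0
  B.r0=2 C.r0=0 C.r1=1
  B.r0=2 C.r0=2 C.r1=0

missing: B.r0=2 C.r0=2 C.r1=1

outcome vector order: (B.r0,C.r0,C.r1)
[PSO] allowed = {<0 0 0>, <0 0 1>, <0 2 0>, <0 2 1>, <2 0 0>, <2 0 1>, <2 2 0>, <2 2 1>}
PSO∖claimed = {<2 2 1>}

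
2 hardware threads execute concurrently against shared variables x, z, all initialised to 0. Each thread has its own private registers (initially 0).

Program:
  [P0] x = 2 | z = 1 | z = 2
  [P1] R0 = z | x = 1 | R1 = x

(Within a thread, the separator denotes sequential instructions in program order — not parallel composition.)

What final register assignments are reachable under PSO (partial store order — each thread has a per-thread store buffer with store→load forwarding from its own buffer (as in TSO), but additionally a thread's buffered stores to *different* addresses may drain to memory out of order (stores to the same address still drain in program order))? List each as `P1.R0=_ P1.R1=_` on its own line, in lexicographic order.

outcome vector order: (P1.R0,P1.R1)
|PSO outcomes| = 6

P1.R0=0 P1.R1=1
P1.R0=0 P1.R1=2
P1.R0=1 P1.R1=1
P1.R0=1 P1.R1=2
P1.R0=2 P1.R1=1
P1.R0=2 P1.R1=2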